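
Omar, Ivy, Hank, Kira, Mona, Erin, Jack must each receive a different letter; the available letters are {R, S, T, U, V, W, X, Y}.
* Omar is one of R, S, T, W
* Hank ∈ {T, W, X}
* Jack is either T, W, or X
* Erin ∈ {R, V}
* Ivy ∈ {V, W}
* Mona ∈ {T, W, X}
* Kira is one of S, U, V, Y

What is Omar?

S

Hank, Mona, Jack between them cover only {T, W, X} — a naked triple. Remove those values from Omar, Ivy.
Ivy's domain is down to {V}, so Ivy = V. Remove V from Kira, Erin.
Erin must be R (only option left). Remove R from Omar.
So Omar = S.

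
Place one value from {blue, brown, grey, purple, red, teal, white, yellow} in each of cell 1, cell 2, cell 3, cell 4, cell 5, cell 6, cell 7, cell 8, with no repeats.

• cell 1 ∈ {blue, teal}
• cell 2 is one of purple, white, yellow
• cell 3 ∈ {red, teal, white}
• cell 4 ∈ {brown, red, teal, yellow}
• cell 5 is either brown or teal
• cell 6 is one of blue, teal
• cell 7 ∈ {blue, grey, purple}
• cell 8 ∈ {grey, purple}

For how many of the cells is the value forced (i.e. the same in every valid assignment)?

The 2 variables cell 1 and cell 6 are confined to {blue, teal}, which locks those values in; drop them from cell 3, cell 4, cell 5, cell 7.
That leaves cell 5 = brown. So cell 4 can't be brown.
cell 7 and cell 8 between them cover only {grey, purple} — a naked pair. Remove those values from cell 2.
Determined: cell 5=brown. The other cells each still have more than one consistent value. That makes 1.

1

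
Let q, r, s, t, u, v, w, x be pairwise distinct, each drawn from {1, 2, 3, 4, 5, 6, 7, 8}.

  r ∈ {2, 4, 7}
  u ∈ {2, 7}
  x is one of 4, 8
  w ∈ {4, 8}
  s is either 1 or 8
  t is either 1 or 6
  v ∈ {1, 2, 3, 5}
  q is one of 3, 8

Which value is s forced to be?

Among the 8 variables, 5 fits only v (and all 8 values in {1, 2, 3, 4, 5, 6, 7, 8} must be used), so v = 5.
The 7 still-open variables together cover exactly {1, 2, 3, 4, 6, 7, 8} — 7 values for 7 variables — and 3 appears only in q's list, so q = 3.
Among the 6 still-open variables, 6 fits only t (and all 6 values in {1, 2, 4, 6, 7, 8} must be used), so t = 6.
The 5 still-open variables together cover exactly {1, 2, 4, 7, 8} — 5 values for 5 variables — and 1 appears only in s's list, so s = 1.

1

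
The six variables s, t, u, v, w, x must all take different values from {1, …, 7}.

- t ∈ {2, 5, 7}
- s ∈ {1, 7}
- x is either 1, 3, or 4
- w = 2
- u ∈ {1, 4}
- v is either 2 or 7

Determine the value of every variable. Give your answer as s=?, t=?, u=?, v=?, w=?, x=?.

w must be 2 (only option left). Strike 2 from t, v.
That leaves v = 7. So s, t can't be 7.
s's domain is down to {1}, so s = 1. Eliminate 1 elsewhere: u, x.
t must be 5 (only option left).
u must be 4 (only option left). Eliminate 4 elsewhere: x.
x has just one choice, so x = 3.

s=1, t=5, u=4, v=7, w=2, x=3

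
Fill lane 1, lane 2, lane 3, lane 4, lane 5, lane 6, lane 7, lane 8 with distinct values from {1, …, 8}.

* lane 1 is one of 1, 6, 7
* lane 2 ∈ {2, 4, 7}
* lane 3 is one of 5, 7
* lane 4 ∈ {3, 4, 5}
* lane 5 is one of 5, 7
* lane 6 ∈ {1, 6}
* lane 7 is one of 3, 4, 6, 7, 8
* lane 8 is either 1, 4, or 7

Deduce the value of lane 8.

4

The 8 variables draw from only 8 values {1, 2, 3, 4, 5, 6, 7, 8}, so each is used; only lane 2 can be 2, hence lane 2 = 2.
Among the 7 still-open variables, 8 fits only lane 7 (and all 7 values in {1, 3, 4, 5, 6, 7, 8} must be used), so lane 7 = 8.
The 6 still-open variables draw from only 6 values {1, 3, 4, 5, 6, 7}, so each is used; only lane 4 can be 3, hence lane 4 = 3.
The 5 still-open variables draw from only 5 values {1, 4, 5, 6, 7}, so each is used; only lane 8 can be 4, hence lane 8 = 4.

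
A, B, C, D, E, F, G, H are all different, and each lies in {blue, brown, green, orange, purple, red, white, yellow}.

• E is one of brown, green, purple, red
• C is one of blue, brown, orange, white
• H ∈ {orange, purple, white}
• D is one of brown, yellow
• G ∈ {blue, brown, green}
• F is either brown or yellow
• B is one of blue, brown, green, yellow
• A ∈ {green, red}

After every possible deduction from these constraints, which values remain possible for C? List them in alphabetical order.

orange, white

D and F share exactly the 2 values {brown, yellow}; by pigeonhole those values go to them, so strike brown, yellow from B, C, E, G.
B and G share exactly the 2 values {blue, green}; by pigeonhole those values go to them, so strike blue, green from A, C, E.
A's domain is down to {red}, so A = red. Strike red from E.
That leaves E = purple. Eliminate purple elsewhere: H.
No further eliminations apply; C can still be any of orange, white.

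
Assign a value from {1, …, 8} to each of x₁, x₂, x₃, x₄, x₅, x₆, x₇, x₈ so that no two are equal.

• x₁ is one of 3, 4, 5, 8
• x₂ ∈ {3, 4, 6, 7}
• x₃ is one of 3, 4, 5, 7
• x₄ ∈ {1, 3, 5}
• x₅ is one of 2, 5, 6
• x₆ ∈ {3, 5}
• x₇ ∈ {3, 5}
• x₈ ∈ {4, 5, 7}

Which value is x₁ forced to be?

The 8 variables draw from only 8 values {1, 2, 3, 4, 5, 6, 7, 8}, so each is used; only x₄ can be 1, hence x₄ = 1.
The 7 still-open variables draw from only 7 values {2, 3, 4, 5, 6, 7, 8}, so each is used; only x₅ can be 2, hence x₅ = 2.
The 6 still-open variables together cover exactly {3, 4, 5, 6, 7, 8} — 6 values for 6 variables — and 6 appears only in x₂'s list, so x₂ = 6.
Among the 5 still-open variables, 8 fits only x₁ (and all 5 values in {3, 4, 5, 7, 8} must be used), so x₁ = 8.

8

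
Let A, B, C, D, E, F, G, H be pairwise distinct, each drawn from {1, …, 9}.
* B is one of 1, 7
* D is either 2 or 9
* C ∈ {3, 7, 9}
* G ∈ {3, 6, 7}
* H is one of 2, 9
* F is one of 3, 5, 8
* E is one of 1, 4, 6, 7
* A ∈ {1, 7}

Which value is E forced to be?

4

A and B between them cover only {1, 7} — a naked pair. Remove those values from C, E, G.
D and H share exactly the 2 values {2, 9}; by pigeonhole those values go to them, so strike 2, 9 from C.
C's domain is down to {3}, so C = 3. Remove 3 from F, G.
G's domain is down to {6}, so G = 6. Remove 6 from E.
So E = 4.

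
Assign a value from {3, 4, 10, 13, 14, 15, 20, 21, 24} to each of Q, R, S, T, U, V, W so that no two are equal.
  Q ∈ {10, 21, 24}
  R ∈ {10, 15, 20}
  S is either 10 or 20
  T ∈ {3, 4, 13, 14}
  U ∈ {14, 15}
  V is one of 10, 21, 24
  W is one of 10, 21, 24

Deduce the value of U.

14

The 3 variables Q, V, W are confined to {10, 21, 24}, which locks those values in; drop them from R, S.
S must be 20 (only option left). Strike 20 from R.
That leaves R = 15. Remove 15 from U.
So U = 14.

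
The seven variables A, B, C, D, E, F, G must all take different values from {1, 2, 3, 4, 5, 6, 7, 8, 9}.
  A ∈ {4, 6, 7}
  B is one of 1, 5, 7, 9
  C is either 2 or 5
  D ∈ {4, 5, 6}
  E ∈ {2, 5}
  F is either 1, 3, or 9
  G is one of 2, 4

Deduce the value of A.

7

C and E share exactly the 2 values {2, 5}; by pigeonhole those values go to them, so strike 2, 5 from B, D, G.
G's domain is down to {4}, so G = 4. So A, D can't be 4.
D has just one choice, so D = 6. Remove 6 from A.
So A = 7.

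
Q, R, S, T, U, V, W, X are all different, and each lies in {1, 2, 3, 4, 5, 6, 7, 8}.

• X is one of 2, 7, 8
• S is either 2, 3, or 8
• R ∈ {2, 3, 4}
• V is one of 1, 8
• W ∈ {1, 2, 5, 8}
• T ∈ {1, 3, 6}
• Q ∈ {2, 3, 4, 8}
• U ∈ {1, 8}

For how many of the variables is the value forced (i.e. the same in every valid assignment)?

The 8 variables draw from only 8 values {1, 2, 3, 4, 5, 6, 7, 8}, so each is used; only W can be 5, hence W = 5.
The 7 still-open variables draw from only 7 values {1, 2, 3, 4, 6, 7, 8}, so each is used; only T can be 6, hence T = 6.
Among the 6 still-open variables, 7 fits only X (and all 6 values in {1, 2, 3, 4, 7, 8} must be used), so X = 7.
The 2 variables U and V are confined to {1, 8}, which locks those values in; drop them from Q, S.
Determined: T=6, W=5, X=7. The other variables each still have more than one consistent value. That makes 3.

3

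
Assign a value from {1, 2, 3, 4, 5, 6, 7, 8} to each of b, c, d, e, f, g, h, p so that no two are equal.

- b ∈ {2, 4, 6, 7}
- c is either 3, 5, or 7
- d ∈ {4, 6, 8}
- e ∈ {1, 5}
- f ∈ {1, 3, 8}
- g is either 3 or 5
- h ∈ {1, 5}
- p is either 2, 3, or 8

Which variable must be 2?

The 2 variables e and h are confined to {1, 5}, which locks those values in; drop them from c, f, g.
g must be 3 (only option left). Strike 3 from c, f, p.
That leaves c = 7. Strike 7 from b.
f has just one choice, so f = 8. Eliminate 8 elsewhere: d, p.
So 2 goes to p.

p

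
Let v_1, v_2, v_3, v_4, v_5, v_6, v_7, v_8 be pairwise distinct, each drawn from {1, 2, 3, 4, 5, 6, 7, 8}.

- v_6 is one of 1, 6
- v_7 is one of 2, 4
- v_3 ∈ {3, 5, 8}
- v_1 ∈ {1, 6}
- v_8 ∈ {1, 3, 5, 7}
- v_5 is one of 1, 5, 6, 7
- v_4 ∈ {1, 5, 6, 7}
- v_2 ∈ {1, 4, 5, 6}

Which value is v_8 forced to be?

The 8 variables draw from only 8 values {1, 2, 3, 4, 5, 6, 7, 8}, so each is used; only v_7 can be 2, hence v_7 = 2.
Among the 7 still-open variables, 4 fits only v_2 (and all 7 values in {1, 3, 4, 5, 6, 7, 8} must be used), so v_2 = 4.
The 6 still-open variables together cover exactly {1, 3, 5, 6, 7, 8} — 6 values for 6 variables — and 8 appears only in v_3's list, so v_3 = 8.
The 5 still-open variables together cover exactly {1, 3, 5, 6, 7} — 5 values for 5 variables — and 3 appears only in v_8's list, so v_8 = 3.

3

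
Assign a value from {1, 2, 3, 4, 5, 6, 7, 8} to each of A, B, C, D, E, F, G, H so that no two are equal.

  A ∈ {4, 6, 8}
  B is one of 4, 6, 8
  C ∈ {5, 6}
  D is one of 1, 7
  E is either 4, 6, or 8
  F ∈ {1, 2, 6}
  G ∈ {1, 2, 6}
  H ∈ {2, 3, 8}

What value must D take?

The 8 variables together cover exactly {1, 2, 3, 4, 5, 6, 7, 8} — 8 values for 8 variables — and 3 appears only in H's list, so H = 3.
The 7 still-open variables together cover exactly {1, 2, 4, 5, 6, 7, 8} — 7 values for 7 variables — and 5 appears only in C's list, so C = 5.
The 6 still-open variables draw from only 6 values {1, 2, 4, 6, 7, 8}, so each is used; only D can be 7, hence D = 7.

7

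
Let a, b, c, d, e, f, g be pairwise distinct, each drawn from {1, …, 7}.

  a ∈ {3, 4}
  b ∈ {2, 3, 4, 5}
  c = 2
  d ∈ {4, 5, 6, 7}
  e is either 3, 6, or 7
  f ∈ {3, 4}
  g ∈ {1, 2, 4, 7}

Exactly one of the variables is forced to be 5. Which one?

b

c must be 2 (only option left). Eliminate 2 elsewhere: b, g.
The 6 still-open variables draw from only 6 values {1, 3, 4, 5, 6, 7}, so each is used; only g can be 1, hence g = 1.
The 2 variables a and f are confined to {3, 4}, which locks those values in; drop them from b, d, e.
So 5 goes to b.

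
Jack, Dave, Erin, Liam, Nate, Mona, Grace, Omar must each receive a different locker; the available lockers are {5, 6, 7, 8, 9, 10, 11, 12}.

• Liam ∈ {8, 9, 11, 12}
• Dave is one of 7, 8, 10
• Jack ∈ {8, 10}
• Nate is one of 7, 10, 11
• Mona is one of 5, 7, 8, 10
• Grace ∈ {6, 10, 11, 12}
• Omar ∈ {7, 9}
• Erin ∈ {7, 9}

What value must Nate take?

11

The 8 variables draw from only 8 values {5, 6, 7, 8, 9, 10, 11, 12}, so each is used; only Mona can be 5, hence Mona = 5.
The 7 still-open variables draw from only 7 values {6, 7, 8, 9, 10, 11, 12}, so each is used; only Grace can be 6, hence Grace = 6.
The 6 still-open variables together cover exactly {7, 8, 9, 10, 11, 12} — 6 values for 6 variables — and 12 appears only in Liam's list, so Liam = 12.
Among the 5 still-open variables, 11 fits only Nate (and all 5 values in {7, 8, 9, 10, 11} must be used), so Nate = 11.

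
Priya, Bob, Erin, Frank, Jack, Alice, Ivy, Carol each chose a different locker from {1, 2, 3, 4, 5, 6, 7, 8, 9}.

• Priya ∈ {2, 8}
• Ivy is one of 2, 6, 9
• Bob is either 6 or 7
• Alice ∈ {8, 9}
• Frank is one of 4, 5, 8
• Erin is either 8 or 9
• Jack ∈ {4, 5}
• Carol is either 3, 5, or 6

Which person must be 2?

Priya

The 8 variables together cover exactly {2, 3, 4, 5, 6, 7, 8, 9} — 8 values for 8 variables — and 3 appears only in Carol's list, so Carol = 3.
Among the 7 still-open variables, 7 fits only Bob (and all 7 values in {2, 4, 5, 6, 7, 8, 9} must be used), so Bob = 7.
Among the 6 still-open variables, 6 fits only Ivy (and all 6 values in {2, 4, 5, 6, 8, 9} must be used), so Ivy = 6.
The 5 still-open variables together cover exactly {2, 4, 5, 8, 9} — 5 values for 5 variables — and 2 appears only in Priya's list, so Priya = 2.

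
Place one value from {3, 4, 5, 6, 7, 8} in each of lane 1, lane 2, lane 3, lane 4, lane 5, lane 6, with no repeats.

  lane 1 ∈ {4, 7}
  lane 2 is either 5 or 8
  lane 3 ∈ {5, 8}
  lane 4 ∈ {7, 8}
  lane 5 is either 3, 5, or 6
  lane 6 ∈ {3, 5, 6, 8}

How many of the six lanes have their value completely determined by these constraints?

2

Among the 6 variables, 4 fits only lane 1 (and all 6 values in {3, 4, 5, 6, 7, 8} must be used), so lane 1 = 4.
The 5 still-open variables draw from only 5 values {3, 5, 6, 7, 8}, so each is used; only lane 4 can be 7, hence lane 4 = 7.
lane 2 and lane 3 share exactly the 2 values {5, 8}; by pigeonhole those values go to them, so strike 5, 8 from lane 5, lane 6.
Determined: lane 1=4, lane 4=7. The other lanes each still have more than one consistent value. That makes 2.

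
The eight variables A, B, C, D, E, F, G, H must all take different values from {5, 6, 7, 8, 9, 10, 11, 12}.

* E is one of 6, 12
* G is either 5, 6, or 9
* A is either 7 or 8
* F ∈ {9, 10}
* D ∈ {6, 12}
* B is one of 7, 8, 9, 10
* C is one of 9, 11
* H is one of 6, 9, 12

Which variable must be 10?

The 8 variables together cover exactly {5, 6, 7, 8, 9, 10, 11, 12} — 8 values for 8 variables — and 5 appears only in G's list, so G = 5.
The 7 still-open variables draw from only 7 values {6, 7, 8, 9, 10, 11, 12}, so each is used; only C can be 11, hence C = 11.
D and E between them cover only {6, 12} — a naked pair. Remove those values from H.
H must be 9 (only option left). Strike 9 from B, F.
So 10 goes to F.

F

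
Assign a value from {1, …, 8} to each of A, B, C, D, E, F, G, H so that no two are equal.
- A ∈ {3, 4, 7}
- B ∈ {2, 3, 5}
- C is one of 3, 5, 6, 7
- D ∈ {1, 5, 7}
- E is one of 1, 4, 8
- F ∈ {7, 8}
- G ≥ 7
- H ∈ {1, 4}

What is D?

The 8 variables draw from only 8 values {1, 2, 3, 4, 5, 6, 7, 8}, so each is used; only B can be 2, hence B = 2.
The 7 still-open variables together cover exactly {1, 3, 4, 5, 6, 7, 8} — 7 values for 7 variables — and 6 appears only in C's list, so C = 6.
The 6 still-open variables together cover exactly {1, 3, 4, 5, 7, 8} — 6 values for 6 variables — and 3 appears only in A's list, so A = 3.
The 5 still-open variables draw from only 5 values {1, 4, 5, 7, 8}, so each is used; only D can be 5, hence D = 5.

5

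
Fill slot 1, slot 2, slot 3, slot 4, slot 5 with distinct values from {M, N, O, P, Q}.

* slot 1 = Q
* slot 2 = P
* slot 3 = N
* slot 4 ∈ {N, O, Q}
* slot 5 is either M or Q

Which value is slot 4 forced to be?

slot 1 has just one choice, so slot 1 = Q. Remove Q from slot 4, slot 5.
slot 2's domain is down to {P}, so slot 2 = P.
slot 3's domain is down to {N}, so slot 3 = N. Remove N from slot 4.
So slot 4 = O.

O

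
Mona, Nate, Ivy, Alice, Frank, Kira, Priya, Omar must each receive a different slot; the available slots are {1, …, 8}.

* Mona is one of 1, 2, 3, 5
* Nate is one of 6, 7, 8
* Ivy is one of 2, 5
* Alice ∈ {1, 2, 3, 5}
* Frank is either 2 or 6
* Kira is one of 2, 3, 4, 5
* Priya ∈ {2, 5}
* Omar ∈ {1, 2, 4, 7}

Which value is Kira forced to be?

4

The 8 variables together cover exactly {1, 2, 3, 4, 5, 6, 7, 8} — 8 values for 8 variables — and 8 appears only in Nate's list, so Nate = 8.
The 7 still-open variables together cover exactly {1, 2, 3, 4, 5, 6, 7} — 7 values for 7 variables — and 6 appears only in Frank's list, so Frank = 6.
The 6 still-open variables together cover exactly {1, 2, 3, 4, 5, 7} — 6 values for 6 variables — and 7 appears only in Omar's list, so Omar = 7.
The 5 still-open variables together cover exactly {1, 2, 3, 4, 5} — 5 values for 5 variables — and 4 appears only in Kira's list, so Kira = 4.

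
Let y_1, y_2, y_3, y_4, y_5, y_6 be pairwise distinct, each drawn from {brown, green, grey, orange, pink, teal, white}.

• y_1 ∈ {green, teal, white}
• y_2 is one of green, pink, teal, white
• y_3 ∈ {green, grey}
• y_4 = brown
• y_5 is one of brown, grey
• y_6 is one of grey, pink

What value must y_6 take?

pink

y_4's domain is down to {brown}, so y_4 = brown. Eliminate brown elsewhere: y_5.
That leaves y_5 = grey. Eliminate grey elsewhere: y_3, y_6.
So y_6 = pink.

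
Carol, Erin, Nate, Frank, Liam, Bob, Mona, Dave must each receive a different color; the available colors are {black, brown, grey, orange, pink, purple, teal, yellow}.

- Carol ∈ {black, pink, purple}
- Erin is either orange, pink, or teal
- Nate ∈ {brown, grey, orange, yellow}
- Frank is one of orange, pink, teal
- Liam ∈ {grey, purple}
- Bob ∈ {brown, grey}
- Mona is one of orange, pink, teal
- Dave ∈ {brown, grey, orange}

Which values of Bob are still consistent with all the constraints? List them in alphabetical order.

brown, grey

Among the 8 variables, black fits only Carol (and all 8 values in {black, brown, grey, orange, pink, purple, teal, yellow} must be used), so Carol = black.
The 7 still-open variables draw from only 7 values {brown, grey, orange, pink, purple, teal, yellow}, so each is used; only Liam can be purple, hence Liam = purple.
Among the 6 still-open variables, yellow fits only Nate (and all 6 values in {brown, grey, orange, pink, teal, yellow} must be used), so Nate = yellow.
The 3 variables Erin, Frank, Mona are confined to {orange, pink, teal}, which locks those values in; drop them from Dave.
No further eliminations apply; Bob can still be any of brown, grey.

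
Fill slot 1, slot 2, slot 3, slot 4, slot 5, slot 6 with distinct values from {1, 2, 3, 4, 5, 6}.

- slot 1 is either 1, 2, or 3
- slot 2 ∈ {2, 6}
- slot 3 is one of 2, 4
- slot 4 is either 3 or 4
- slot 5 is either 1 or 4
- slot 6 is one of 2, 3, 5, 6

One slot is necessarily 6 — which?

slot 2

Among the 6 variables, 5 fits only slot 6 (and all 6 values in {1, 2, 3, 4, 5, 6} must be used), so slot 6 = 5.
The 5 still-open variables draw from only 5 values {1, 2, 3, 4, 6}, so each is used; only slot 2 can be 6, hence slot 2 = 6.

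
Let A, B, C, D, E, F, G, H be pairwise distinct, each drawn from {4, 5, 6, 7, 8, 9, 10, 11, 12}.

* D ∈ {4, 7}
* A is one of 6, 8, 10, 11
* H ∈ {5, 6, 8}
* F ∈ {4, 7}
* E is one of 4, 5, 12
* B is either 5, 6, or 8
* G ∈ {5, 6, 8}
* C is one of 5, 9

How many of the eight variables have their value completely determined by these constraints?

D and F between them cover only {4, 7} — a naked pair. Remove those values from E.
B, G, H share exactly the 3 values {5, 6, 8}; by pigeonhole those values go to them, so strike 5, 6, 8 from A, C, E.
C's domain is down to {9}, so C = 9.
E's domain is down to {12}, so E = 12.
Determined: C=9, E=12. The other variables each still have more than one consistent value. That makes 2.

2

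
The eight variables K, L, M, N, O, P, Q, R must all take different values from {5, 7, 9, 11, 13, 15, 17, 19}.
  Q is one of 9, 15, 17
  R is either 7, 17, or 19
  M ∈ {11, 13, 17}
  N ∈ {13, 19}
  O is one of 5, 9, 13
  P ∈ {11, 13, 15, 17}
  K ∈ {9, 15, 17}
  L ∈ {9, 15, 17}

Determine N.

The 8 variables together cover exactly {5, 7, 9, 11, 13, 15, 17, 19} — 8 values for 8 variables — and 5 appears only in O's list, so O = 5.
The 7 still-open variables draw from only 7 values {7, 9, 11, 13, 15, 17, 19}, so each is used; only R can be 7, hence R = 7.
The 6 still-open variables draw from only 6 values {9, 11, 13, 15, 17, 19}, so each is used; only N can be 19, hence N = 19.

19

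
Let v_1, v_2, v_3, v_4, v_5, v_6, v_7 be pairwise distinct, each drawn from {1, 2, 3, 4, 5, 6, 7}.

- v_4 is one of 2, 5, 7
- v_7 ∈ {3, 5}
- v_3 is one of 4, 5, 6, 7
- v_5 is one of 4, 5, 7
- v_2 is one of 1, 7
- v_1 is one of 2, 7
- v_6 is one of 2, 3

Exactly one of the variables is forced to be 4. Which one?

v_5

Among the 7 variables, 1 fits only v_2 (and all 7 values in {1, 2, 3, 4, 5, 6, 7} must be used), so v_2 = 1.
Among the 6 still-open variables, 6 fits only v_3 (and all 6 values in {2, 3, 4, 5, 6, 7} must be used), so v_3 = 6.
Among the 5 still-open variables, 4 fits only v_5 (and all 5 values in {2, 3, 4, 5, 7} must be used), so v_5 = 4.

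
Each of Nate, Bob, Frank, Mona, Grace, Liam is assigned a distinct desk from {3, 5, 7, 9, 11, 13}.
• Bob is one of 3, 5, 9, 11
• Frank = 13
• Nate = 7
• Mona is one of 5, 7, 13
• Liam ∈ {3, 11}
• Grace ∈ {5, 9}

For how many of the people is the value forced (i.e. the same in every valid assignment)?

Nate must be 7 (only option left). So Mona can't be 7.
That leaves Frank = 13. Strike 13 from Mona.
Mona must be 5 (only option left). Eliminate 5 elsewhere: Bob, Grace.
Grace's domain is down to {9}, so Grace = 9. Remove 9 from Bob.
Determined: Nate=7, Frank=13, Mona=5, Grace=9. The other people each still have more than one consistent value. That makes 4.

4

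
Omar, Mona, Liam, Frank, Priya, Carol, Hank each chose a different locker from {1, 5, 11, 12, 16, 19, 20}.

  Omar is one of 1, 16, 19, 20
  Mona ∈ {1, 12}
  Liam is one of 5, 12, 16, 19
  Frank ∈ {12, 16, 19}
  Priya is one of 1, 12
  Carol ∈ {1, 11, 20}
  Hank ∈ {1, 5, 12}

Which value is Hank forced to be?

5

Among the 7 variables, 11 fits only Carol (and all 7 values in {1, 5, 11, 12, 16, 19, 20} must be used), so Carol = 11.
The 6 still-open variables together cover exactly {1, 5, 12, 16, 19, 20} — 6 values for 6 variables — and 20 appears only in Omar's list, so Omar = 20.
Mona and Priya share exactly the 2 values {1, 12}; by pigeonhole those values go to them, so strike 1, 12 from Liam, Frank, Hank.
So Hank = 5.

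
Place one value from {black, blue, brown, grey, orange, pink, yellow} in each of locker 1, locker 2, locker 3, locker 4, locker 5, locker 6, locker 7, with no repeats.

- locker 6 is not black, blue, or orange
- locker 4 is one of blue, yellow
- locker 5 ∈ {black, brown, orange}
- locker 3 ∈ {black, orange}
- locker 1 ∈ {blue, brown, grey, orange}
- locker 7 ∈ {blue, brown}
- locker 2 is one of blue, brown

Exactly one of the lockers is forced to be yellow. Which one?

locker 4

The 7 variables together cover exactly {black, blue, brown, grey, orange, pink, yellow} — 7 values for 7 variables — and pink appears only in locker 6's list, so locker 6 = pink.
The 6 still-open variables together cover exactly {black, blue, brown, grey, orange, yellow} — 6 values for 6 variables — and grey appears only in locker 1's list, so locker 1 = grey.
Among the 5 still-open variables, yellow fits only locker 4 (and all 5 values in {black, blue, brown, orange, yellow} must be used), so locker 4 = yellow.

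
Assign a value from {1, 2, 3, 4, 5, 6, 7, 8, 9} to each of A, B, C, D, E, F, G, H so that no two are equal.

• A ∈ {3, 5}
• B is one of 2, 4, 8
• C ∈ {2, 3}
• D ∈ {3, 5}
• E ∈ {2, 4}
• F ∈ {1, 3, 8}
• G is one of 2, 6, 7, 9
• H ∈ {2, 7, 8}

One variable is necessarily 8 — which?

B

The 2 variables A and D are confined to {3, 5}, which locks those values in; drop them from C, F.
C's domain is down to {2}, so C = 2. So B, E, G, H can't be 2.
That leaves E = 4. So B can't be 4.
So 8 goes to B.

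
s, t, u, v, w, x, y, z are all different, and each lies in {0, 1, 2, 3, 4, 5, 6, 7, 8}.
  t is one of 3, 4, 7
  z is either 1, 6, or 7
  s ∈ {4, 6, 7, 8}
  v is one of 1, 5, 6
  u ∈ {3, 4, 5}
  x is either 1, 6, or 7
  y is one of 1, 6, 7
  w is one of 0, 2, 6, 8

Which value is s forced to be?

x, y, z between them cover only {1, 6, 7} — a naked triple. Remove those values from s, t, v, w.
That leaves v = 5. So u can't be 5.
t and u between them cover only {3, 4} — a naked pair. Remove those values from s.
So s = 8.

8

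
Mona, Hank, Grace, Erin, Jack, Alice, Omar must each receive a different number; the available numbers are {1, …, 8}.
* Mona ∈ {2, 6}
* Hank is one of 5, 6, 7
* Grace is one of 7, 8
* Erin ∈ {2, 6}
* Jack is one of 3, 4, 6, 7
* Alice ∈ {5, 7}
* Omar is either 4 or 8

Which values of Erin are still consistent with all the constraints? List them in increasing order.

Among the 7 variables, 3 fits only Jack (and all 7 values in {2, 3, 4, 5, 6, 7, 8} must be used), so Jack = 3.
The 6 still-open variables draw from only 6 values {2, 4, 5, 6, 7, 8}, so each is used; only Omar can be 4, hence Omar = 4.
The 5 still-open variables together cover exactly {2, 5, 6, 7, 8} — 5 values for 5 variables — and 8 appears only in Grace's list, so Grace = 8.
The 2 variables Mona and Erin are confined to {2, 6}, which locks those values in; drop them from Hank.
No further eliminations apply; Erin can still be any of 2, 6.

2, 6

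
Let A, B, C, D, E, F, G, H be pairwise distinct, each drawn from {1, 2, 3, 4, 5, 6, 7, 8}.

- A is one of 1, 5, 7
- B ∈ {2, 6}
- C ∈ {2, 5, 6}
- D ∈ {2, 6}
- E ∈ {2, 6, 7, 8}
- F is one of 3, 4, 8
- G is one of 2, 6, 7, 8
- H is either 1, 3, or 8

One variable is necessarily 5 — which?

C

The 8 variables draw from only 8 values {1, 2, 3, 4, 5, 6, 7, 8}, so each is used; only F can be 4, hence F = 4.
Among the 7 still-open variables, 3 fits only H (and all 7 values in {1, 2, 3, 5, 6, 7, 8} must be used), so H = 3.
The 6 still-open variables draw from only 6 values {1, 2, 5, 6, 7, 8}, so each is used; only A can be 1, hence A = 1.
The 5 still-open variables draw from only 5 values {2, 5, 6, 7, 8}, so each is used; only C can be 5, hence C = 5.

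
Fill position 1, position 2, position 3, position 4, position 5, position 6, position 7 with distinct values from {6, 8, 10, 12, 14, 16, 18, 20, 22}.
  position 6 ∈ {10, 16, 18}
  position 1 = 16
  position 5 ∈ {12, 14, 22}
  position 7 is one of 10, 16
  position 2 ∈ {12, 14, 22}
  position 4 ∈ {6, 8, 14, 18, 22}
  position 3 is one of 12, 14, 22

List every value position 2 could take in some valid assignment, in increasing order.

position 1's domain is down to {16}, so position 1 = 16. So position 6, position 7 can't be 16.
position 7's domain is down to {10}, so position 7 = 10. Eliminate 10 elsewhere: position 6.
position 6 must be 18 (only option left). Eliminate 18 elsewhere: position 4.
The 3 variables position 2, position 3, position 5 are confined to {12, 14, 22}, which locks those values in; drop them from position 4.
No further eliminations apply; position 2 can still be any of 12, 14, 22.

12, 14, 22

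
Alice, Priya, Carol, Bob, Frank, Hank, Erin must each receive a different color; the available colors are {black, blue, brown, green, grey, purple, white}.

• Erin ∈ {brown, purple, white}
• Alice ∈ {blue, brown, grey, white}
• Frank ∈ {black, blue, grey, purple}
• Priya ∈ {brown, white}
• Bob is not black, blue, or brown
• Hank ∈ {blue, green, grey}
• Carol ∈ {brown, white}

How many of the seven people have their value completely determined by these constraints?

2

Among the 7 variables, black fits only Frank (and all 7 values in {black, blue, brown, green, grey, purple, white} must be used), so Frank = black.
Priya and Carol between them cover only {brown, white} — a naked pair. Remove those values from Alice, Bob, Erin.
That leaves Erin = purple. Remove purple from Bob.
Determined: Frank=black, Erin=purple. The other people each still have more than one consistent value. That makes 2.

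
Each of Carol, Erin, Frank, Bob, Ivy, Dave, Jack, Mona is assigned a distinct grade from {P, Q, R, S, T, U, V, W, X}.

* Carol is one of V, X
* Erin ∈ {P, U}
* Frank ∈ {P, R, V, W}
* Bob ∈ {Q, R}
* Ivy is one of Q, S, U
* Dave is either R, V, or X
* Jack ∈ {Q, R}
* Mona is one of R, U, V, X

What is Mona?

The 8 variables draw from only 8 values {P, Q, R, S, U, V, W, X}, so each is used; only Ivy can be S, hence Ivy = S.
The 7 still-open variables draw from only 7 values {P, Q, R, U, V, W, X}, so each is used; only Frank can be W, hence Frank = W.
Among the 6 still-open variables, P fits only Erin (and all 6 values in {P, Q, R, U, V, X} must be used), so Erin = P.
The 5 still-open variables draw from only 5 values {Q, R, U, V, X}, so each is used; only Mona can be U, hence Mona = U.

U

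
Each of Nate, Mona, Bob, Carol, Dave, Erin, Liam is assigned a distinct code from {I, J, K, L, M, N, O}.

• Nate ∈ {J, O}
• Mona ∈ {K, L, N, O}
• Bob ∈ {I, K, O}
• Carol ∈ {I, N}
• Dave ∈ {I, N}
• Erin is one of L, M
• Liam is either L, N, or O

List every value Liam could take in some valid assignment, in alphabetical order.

L, O

Among the 7 variables, J fits only Nate (and all 7 values in {I, J, K, L, M, N, O} must be used), so Nate = J.
Among the 6 still-open variables, M fits only Erin (and all 6 values in {I, K, L, M, N, O} must be used), so Erin = M.
Carol and Dave between them cover only {I, N} — a naked pair. Remove those values from Mona, Bob, Liam.
No further eliminations apply; Liam can still be any of L, O.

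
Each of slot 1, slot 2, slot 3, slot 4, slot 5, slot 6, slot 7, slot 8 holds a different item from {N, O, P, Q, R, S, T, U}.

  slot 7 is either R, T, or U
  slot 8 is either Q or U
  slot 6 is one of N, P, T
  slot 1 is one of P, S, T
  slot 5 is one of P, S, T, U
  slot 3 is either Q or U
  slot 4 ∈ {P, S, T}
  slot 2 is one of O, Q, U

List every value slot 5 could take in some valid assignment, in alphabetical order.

The 8 variables together cover exactly {N, O, P, Q, R, S, T, U} — 8 values for 8 variables — and N appears only in slot 6's list, so slot 6 = N.
The 7 still-open variables together cover exactly {O, P, Q, R, S, T, U} — 7 values for 7 variables — and O appears only in slot 2's list, so slot 2 = O.
The 6 still-open variables together cover exactly {P, Q, R, S, T, U} — 6 values for 6 variables — and R appears only in slot 7's list, so slot 7 = R.
The 2 variables slot 3 and slot 8 are confined to {Q, U}, which locks those values in; drop them from slot 5.
No further eliminations apply; slot 5 can still be any of P, S, T.

P, S, T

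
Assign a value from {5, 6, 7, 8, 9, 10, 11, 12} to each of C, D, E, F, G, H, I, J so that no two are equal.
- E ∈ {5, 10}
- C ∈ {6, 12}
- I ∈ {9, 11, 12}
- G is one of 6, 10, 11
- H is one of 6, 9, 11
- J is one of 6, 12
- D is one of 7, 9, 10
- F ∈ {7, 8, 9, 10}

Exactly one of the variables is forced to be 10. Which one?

G

The 8 variables draw from only 8 values {5, 6, 7, 8, 9, 10, 11, 12}, so each is used; only E can be 5, hence E = 5.
The 7 still-open variables draw from only 7 values {6, 7, 8, 9, 10, 11, 12}, so each is used; only F can be 8, hence F = 8.
The 6 still-open variables draw from only 6 values {6, 7, 9, 10, 11, 12}, so each is used; only D can be 7, hence D = 7.
The 5 still-open variables draw from only 5 values {6, 9, 10, 11, 12}, so each is used; only G can be 10, hence G = 10.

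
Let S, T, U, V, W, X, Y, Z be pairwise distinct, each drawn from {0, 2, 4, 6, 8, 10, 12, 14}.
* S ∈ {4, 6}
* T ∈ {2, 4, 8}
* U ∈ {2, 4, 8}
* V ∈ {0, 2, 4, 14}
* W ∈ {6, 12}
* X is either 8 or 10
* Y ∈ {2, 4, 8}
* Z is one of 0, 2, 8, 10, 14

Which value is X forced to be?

10

The 8 variables together cover exactly {0, 2, 4, 6, 8, 10, 12, 14} — 8 values for 8 variables — and 12 appears only in W's list, so W = 12.
The 7 still-open variables draw from only 7 values {0, 2, 4, 6, 8, 10, 14}, so each is used; only S can be 6, hence S = 6.
T, U, Y between them cover only {2, 4, 8} — a naked triple. Remove those values from V, X, Z.
So X = 10.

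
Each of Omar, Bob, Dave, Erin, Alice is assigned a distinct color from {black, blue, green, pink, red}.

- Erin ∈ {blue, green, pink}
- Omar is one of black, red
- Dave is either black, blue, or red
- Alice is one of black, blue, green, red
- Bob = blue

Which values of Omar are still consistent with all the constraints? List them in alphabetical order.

Bob's domain is down to {blue}, so Bob = blue. So Dave, Erin, Alice can't be blue.
Among the 4 still-open variables, pink fits only Erin (and all 4 values in {black, green, pink, red} must be used), so Erin = pink.
The 3 still-open variables draw from only 3 values {black, green, red}, so each is used; only Alice can be green, hence Alice = green.
No further eliminations apply; Omar can still be any of black, red.

black, red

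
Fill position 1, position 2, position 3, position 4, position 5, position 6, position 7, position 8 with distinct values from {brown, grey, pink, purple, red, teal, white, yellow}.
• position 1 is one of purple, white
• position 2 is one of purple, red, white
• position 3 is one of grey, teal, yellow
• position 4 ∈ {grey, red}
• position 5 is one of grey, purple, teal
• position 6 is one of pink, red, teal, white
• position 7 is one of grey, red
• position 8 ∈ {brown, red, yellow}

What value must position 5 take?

Among the 8 variables, brown fits only position 8 (and all 8 values in {brown, grey, pink, purple, red, teal, white, yellow} must be used), so position 8 = brown.
Among the 7 still-open variables, pink fits only position 6 (and all 7 values in {grey, pink, purple, red, teal, white, yellow} must be used), so position 6 = pink.
Among the 6 still-open variables, yellow fits only position 3 (and all 6 values in {grey, purple, red, teal, white, yellow} must be used), so position 3 = yellow.
The 5 still-open variables together cover exactly {grey, purple, red, teal, white} — 5 values for 5 variables — and teal appears only in position 5's list, so position 5 = teal.

teal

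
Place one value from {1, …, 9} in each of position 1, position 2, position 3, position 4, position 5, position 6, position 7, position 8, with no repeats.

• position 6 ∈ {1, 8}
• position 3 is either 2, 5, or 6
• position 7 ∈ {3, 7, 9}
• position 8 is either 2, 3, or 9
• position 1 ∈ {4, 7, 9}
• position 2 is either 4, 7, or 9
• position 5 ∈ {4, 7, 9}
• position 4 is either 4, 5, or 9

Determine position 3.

position 1, position 2, position 5 share exactly the 3 values {4, 7, 9}; by pigeonhole those values go to them, so strike 4, 7, 9 from position 4, position 7, position 8.
position 4's domain is down to {5}, so position 4 = 5. So position 3 can't be 5.
That leaves position 7 = 3. Eliminate 3 elsewhere: position 8.
position 8 must be 2 (only option left). Remove 2 from position 3.
So position 3 = 6.

6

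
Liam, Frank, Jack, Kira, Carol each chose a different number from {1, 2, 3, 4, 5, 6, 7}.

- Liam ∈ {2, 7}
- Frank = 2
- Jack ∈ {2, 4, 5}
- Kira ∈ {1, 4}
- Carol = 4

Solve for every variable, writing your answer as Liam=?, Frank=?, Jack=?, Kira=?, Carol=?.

Frank must be 2 (only option left). Eliminate 2 elsewhere: Liam, Jack.
That leaves Carol = 4. Eliminate 4 elsewhere: Jack, Kira.
Liam has just one choice, so Liam = 7.
Jack must be 5 (only option left).
Kira must be 1 (only option left).

Liam=7, Frank=2, Jack=5, Kira=1, Carol=4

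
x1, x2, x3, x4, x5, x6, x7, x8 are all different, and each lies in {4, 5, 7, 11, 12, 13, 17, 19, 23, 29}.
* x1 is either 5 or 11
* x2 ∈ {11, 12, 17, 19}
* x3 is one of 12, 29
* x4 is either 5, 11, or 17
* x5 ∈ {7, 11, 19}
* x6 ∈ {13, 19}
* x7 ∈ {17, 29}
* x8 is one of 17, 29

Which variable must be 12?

x3

Among the 8 variables, 7 fits only x5 (and all 8 values in {5, 7, 11, 12, 13, 17, 19, 29} must be used), so x5 = 7.
Among the 7 still-open variables, 13 fits only x6 (and all 7 values in {5, 11, 12, 13, 17, 19, 29} must be used), so x6 = 13.
The 6 still-open variables draw from only 6 values {5, 11, 12, 17, 19, 29}, so each is used; only x2 can be 19, hence x2 = 19.
Among the 5 still-open variables, 12 fits only x3 (and all 5 values in {5, 11, 12, 17, 29} must be used), so x3 = 12.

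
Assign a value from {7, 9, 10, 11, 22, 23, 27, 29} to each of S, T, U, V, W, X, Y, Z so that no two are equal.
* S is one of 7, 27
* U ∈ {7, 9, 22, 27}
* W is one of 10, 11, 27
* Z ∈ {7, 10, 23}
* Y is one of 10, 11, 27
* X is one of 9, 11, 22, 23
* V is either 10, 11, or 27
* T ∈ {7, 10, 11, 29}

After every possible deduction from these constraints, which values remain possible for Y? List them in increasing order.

10, 11, 27

Among the 8 variables, 29 fits only T (and all 8 values in {7, 9, 10, 11, 22, 23, 27, 29} must be used), so T = 29.
V, W, Y share exactly the 3 values {10, 11, 27}; by pigeonhole those values go to them, so strike 10, 11, 27 from S, U, X, Z.
S has just one choice, so S = 7. So U, Z can't be 7.
That leaves Z = 23. Remove 23 from X.
No further eliminations apply; Y can still be any of 10, 11, 27.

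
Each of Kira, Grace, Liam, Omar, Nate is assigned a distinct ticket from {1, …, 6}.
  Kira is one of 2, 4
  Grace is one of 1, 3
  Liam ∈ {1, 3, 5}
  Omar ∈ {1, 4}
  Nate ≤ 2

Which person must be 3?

Grace

The 5 variables together cover exactly {1, 2, 3, 4, 5} — 5 values for 5 variables — and 5 appears only in Liam's list, so Liam = 5.
The 4 still-open variables together cover exactly {1, 2, 3, 4} — 4 values for 4 variables — and 3 appears only in Grace's list, so Grace = 3.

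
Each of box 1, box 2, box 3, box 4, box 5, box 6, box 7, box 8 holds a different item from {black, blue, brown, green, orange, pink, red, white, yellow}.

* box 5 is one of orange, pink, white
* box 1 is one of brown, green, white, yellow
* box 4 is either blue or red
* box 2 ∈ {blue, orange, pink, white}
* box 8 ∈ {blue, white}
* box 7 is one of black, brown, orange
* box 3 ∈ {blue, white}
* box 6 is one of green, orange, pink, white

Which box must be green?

box 6

box 3 and box 8 between them cover only {blue, white} — a naked pair. Remove those values from box 1, box 2, box 4, box 5, box 6.
box 4 must be red (only option left).
The 2 variables box 2 and box 5 are confined to {orange, pink}, which locks those values in; drop them from box 6, box 7.
So green goes to box 6.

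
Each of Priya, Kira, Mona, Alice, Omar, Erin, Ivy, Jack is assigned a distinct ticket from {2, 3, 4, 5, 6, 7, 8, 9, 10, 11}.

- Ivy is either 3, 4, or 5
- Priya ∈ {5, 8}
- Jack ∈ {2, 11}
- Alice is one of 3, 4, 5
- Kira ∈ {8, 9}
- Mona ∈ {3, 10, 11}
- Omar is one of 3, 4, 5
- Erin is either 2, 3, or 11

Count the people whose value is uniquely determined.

The 8 variables together cover exactly {2, 3, 4, 5, 8, 9, 10, 11} — 8 values for 8 variables — and 9 appears only in Kira's list, so Kira = 9.
Among the 7 still-open variables, 8 fits only Priya (and all 7 values in {2, 3, 4, 5, 8, 10, 11} must be used), so Priya = 8.
The 6 still-open variables together cover exactly {2, 3, 4, 5, 10, 11} — 6 values for 6 variables — and 10 appears only in Mona's list, so Mona = 10.
Alice, Omar, Ivy share exactly the 3 values {3, 4, 5}; by pigeonhole those values go to them, so strike 3, 4, 5 from Erin.
Determined: Priya=8, Kira=9, Mona=10. The other people each still have more than one consistent value. That makes 3.

3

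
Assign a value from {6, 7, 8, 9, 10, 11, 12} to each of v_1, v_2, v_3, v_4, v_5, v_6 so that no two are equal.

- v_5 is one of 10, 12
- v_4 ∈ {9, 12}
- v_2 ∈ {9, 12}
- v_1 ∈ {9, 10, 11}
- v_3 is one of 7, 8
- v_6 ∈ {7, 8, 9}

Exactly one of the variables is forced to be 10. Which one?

v_5

The 6 variables draw from only 6 values {7, 8, 9, 10, 11, 12}, so each is used; only v_1 can be 11, hence v_1 = 11.
The 5 still-open variables together cover exactly {7, 8, 9, 10, 12} — 5 values for 5 variables — and 10 appears only in v_5's list, so v_5 = 10.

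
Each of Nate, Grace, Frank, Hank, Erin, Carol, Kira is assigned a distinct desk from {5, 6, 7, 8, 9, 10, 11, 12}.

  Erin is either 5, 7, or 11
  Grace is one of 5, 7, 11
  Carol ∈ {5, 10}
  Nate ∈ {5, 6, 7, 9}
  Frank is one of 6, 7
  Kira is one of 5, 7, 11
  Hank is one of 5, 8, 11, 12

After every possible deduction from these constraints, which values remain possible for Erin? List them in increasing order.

5, 7, 11

The 3 variables Grace, Erin, Kira are confined to {5, 7, 11}, which locks those values in; drop them from Nate, Frank, Hank, Carol.
That leaves Frank = 6. So Nate can't be 6.
Carol's domain is down to {10}, so Carol = 10.
Nate must be 9 (only option left).
No further eliminations apply; Erin can still be any of 5, 7, 11.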